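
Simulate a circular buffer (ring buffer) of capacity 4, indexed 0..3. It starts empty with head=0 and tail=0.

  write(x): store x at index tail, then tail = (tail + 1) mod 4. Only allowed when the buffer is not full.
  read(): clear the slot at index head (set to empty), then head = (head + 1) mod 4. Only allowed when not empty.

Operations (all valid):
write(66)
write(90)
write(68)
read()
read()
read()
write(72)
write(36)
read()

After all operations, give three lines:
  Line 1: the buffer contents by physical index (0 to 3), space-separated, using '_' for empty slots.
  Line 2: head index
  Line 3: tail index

Answer: 36 _ _ _
0
1

Derivation:
write(66): buf=[66 _ _ _], head=0, tail=1, size=1
write(90): buf=[66 90 _ _], head=0, tail=2, size=2
write(68): buf=[66 90 68 _], head=0, tail=3, size=3
read(): buf=[_ 90 68 _], head=1, tail=3, size=2
read(): buf=[_ _ 68 _], head=2, tail=3, size=1
read(): buf=[_ _ _ _], head=3, tail=3, size=0
write(72): buf=[_ _ _ 72], head=3, tail=0, size=1
write(36): buf=[36 _ _ 72], head=3, tail=1, size=2
read(): buf=[36 _ _ _], head=0, tail=1, size=1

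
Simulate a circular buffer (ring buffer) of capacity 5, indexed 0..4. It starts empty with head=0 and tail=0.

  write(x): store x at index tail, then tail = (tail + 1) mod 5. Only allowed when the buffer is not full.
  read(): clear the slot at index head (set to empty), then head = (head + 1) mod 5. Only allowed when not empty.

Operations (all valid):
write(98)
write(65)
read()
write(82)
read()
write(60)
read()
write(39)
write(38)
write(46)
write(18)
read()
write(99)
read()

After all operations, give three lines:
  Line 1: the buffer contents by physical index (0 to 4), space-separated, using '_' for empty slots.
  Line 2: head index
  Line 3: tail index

Answer: 38 46 18 99 _
0
4

Derivation:
write(98): buf=[98 _ _ _ _], head=0, tail=1, size=1
write(65): buf=[98 65 _ _ _], head=0, tail=2, size=2
read(): buf=[_ 65 _ _ _], head=1, tail=2, size=1
write(82): buf=[_ 65 82 _ _], head=1, tail=3, size=2
read(): buf=[_ _ 82 _ _], head=2, tail=3, size=1
write(60): buf=[_ _ 82 60 _], head=2, tail=4, size=2
read(): buf=[_ _ _ 60 _], head=3, tail=4, size=1
write(39): buf=[_ _ _ 60 39], head=3, tail=0, size=2
write(38): buf=[38 _ _ 60 39], head=3, tail=1, size=3
write(46): buf=[38 46 _ 60 39], head=3, tail=2, size=4
write(18): buf=[38 46 18 60 39], head=3, tail=3, size=5
read(): buf=[38 46 18 _ 39], head=4, tail=3, size=4
write(99): buf=[38 46 18 99 39], head=4, tail=4, size=5
read(): buf=[38 46 18 99 _], head=0, tail=4, size=4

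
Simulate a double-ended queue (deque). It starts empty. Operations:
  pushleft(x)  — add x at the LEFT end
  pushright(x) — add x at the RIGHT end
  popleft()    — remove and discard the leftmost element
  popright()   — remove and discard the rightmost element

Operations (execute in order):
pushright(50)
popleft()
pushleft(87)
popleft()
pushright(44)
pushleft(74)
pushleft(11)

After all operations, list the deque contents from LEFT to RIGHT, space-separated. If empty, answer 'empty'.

pushright(50): [50]
popleft(): []
pushleft(87): [87]
popleft(): []
pushright(44): [44]
pushleft(74): [74, 44]
pushleft(11): [11, 74, 44]

Answer: 11 74 44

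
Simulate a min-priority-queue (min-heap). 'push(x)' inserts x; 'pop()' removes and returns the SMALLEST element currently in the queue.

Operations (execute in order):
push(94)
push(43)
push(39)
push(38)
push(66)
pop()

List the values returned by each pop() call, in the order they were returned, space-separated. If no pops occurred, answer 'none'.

push(94): heap contents = [94]
push(43): heap contents = [43, 94]
push(39): heap contents = [39, 43, 94]
push(38): heap contents = [38, 39, 43, 94]
push(66): heap contents = [38, 39, 43, 66, 94]
pop() → 38: heap contents = [39, 43, 66, 94]

Answer: 38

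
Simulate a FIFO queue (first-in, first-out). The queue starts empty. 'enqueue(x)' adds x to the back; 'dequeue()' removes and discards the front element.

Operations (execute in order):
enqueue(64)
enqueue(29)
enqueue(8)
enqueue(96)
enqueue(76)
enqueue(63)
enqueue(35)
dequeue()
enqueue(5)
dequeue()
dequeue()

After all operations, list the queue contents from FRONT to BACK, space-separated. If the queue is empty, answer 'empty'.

enqueue(64): [64]
enqueue(29): [64, 29]
enqueue(8): [64, 29, 8]
enqueue(96): [64, 29, 8, 96]
enqueue(76): [64, 29, 8, 96, 76]
enqueue(63): [64, 29, 8, 96, 76, 63]
enqueue(35): [64, 29, 8, 96, 76, 63, 35]
dequeue(): [29, 8, 96, 76, 63, 35]
enqueue(5): [29, 8, 96, 76, 63, 35, 5]
dequeue(): [8, 96, 76, 63, 35, 5]
dequeue(): [96, 76, 63, 35, 5]

Answer: 96 76 63 35 5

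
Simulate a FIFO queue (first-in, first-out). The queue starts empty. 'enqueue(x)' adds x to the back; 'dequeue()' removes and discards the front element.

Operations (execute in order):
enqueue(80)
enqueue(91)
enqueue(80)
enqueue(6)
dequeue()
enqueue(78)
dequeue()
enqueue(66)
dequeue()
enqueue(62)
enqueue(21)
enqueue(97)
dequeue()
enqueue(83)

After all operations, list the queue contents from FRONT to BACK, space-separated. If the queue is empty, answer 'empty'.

enqueue(80): [80]
enqueue(91): [80, 91]
enqueue(80): [80, 91, 80]
enqueue(6): [80, 91, 80, 6]
dequeue(): [91, 80, 6]
enqueue(78): [91, 80, 6, 78]
dequeue(): [80, 6, 78]
enqueue(66): [80, 6, 78, 66]
dequeue(): [6, 78, 66]
enqueue(62): [6, 78, 66, 62]
enqueue(21): [6, 78, 66, 62, 21]
enqueue(97): [6, 78, 66, 62, 21, 97]
dequeue(): [78, 66, 62, 21, 97]
enqueue(83): [78, 66, 62, 21, 97, 83]

Answer: 78 66 62 21 97 83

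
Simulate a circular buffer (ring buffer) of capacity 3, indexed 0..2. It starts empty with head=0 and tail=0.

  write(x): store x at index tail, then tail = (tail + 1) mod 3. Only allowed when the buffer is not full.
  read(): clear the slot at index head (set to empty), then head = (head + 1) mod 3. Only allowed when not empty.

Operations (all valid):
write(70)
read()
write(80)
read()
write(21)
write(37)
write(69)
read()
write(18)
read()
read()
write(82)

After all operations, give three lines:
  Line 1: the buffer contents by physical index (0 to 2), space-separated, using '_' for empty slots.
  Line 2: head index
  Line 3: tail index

write(70): buf=[70 _ _], head=0, tail=1, size=1
read(): buf=[_ _ _], head=1, tail=1, size=0
write(80): buf=[_ 80 _], head=1, tail=2, size=1
read(): buf=[_ _ _], head=2, tail=2, size=0
write(21): buf=[_ _ 21], head=2, tail=0, size=1
write(37): buf=[37 _ 21], head=2, tail=1, size=2
write(69): buf=[37 69 21], head=2, tail=2, size=3
read(): buf=[37 69 _], head=0, tail=2, size=2
write(18): buf=[37 69 18], head=0, tail=0, size=3
read(): buf=[_ 69 18], head=1, tail=0, size=2
read(): buf=[_ _ 18], head=2, tail=0, size=1
write(82): buf=[82 _ 18], head=2, tail=1, size=2

Answer: 82 _ 18
2
1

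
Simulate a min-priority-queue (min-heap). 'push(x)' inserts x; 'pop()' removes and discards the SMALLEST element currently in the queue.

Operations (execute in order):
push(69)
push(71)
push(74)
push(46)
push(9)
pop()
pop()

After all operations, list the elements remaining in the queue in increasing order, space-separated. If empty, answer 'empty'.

Answer: 69 71 74

Derivation:
push(69): heap contents = [69]
push(71): heap contents = [69, 71]
push(74): heap contents = [69, 71, 74]
push(46): heap contents = [46, 69, 71, 74]
push(9): heap contents = [9, 46, 69, 71, 74]
pop() → 9: heap contents = [46, 69, 71, 74]
pop() → 46: heap contents = [69, 71, 74]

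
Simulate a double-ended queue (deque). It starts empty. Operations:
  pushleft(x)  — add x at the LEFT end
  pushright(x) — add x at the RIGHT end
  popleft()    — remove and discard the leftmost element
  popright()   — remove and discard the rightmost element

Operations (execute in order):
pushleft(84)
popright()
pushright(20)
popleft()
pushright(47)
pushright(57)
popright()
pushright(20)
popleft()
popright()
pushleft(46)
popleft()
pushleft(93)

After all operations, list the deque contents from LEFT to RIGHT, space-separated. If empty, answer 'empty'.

pushleft(84): [84]
popright(): []
pushright(20): [20]
popleft(): []
pushright(47): [47]
pushright(57): [47, 57]
popright(): [47]
pushright(20): [47, 20]
popleft(): [20]
popright(): []
pushleft(46): [46]
popleft(): []
pushleft(93): [93]

Answer: 93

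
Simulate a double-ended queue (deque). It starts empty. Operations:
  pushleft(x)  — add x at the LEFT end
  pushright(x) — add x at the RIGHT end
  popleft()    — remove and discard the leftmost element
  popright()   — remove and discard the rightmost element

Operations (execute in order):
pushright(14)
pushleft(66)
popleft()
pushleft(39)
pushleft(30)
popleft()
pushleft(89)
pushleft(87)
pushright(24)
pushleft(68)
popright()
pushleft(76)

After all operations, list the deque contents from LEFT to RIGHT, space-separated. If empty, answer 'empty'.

Answer: 76 68 87 89 39 14

Derivation:
pushright(14): [14]
pushleft(66): [66, 14]
popleft(): [14]
pushleft(39): [39, 14]
pushleft(30): [30, 39, 14]
popleft(): [39, 14]
pushleft(89): [89, 39, 14]
pushleft(87): [87, 89, 39, 14]
pushright(24): [87, 89, 39, 14, 24]
pushleft(68): [68, 87, 89, 39, 14, 24]
popright(): [68, 87, 89, 39, 14]
pushleft(76): [76, 68, 87, 89, 39, 14]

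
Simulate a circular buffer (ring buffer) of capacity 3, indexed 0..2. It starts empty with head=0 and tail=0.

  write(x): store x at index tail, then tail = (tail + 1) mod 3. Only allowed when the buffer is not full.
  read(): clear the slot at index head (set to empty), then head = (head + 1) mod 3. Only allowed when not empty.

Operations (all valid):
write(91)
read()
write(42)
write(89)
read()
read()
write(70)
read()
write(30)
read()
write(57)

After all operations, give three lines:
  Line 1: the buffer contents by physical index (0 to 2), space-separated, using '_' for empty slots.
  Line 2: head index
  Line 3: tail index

Answer: _ _ 57
2
0

Derivation:
write(91): buf=[91 _ _], head=0, tail=1, size=1
read(): buf=[_ _ _], head=1, tail=1, size=0
write(42): buf=[_ 42 _], head=1, tail=2, size=1
write(89): buf=[_ 42 89], head=1, tail=0, size=2
read(): buf=[_ _ 89], head=2, tail=0, size=1
read(): buf=[_ _ _], head=0, tail=0, size=0
write(70): buf=[70 _ _], head=0, tail=1, size=1
read(): buf=[_ _ _], head=1, tail=1, size=0
write(30): buf=[_ 30 _], head=1, tail=2, size=1
read(): buf=[_ _ _], head=2, tail=2, size=0
write(57): buf=[_ _ 57], head=2, tail=0, size=1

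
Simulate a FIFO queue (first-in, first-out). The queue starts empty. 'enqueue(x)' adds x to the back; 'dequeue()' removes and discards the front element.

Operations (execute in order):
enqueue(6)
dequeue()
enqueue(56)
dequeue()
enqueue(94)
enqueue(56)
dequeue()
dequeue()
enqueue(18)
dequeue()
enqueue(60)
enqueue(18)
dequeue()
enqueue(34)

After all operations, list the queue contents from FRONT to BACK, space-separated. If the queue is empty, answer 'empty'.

enqueue(6): [6]
dequeue(): []
enqueue(56): [56]
dequeue(): []
enqueue(94): [94]
enqueue(56): [94, 56]
dequeue(): [56]
dequeue(): []
enqueue(18): [18]
dequeue(): []
enqueue(60): [60]
enqueue(18): [60, 18]
dequeue(): [18]
enqueue(34): [18, 34]

Answer: 18 34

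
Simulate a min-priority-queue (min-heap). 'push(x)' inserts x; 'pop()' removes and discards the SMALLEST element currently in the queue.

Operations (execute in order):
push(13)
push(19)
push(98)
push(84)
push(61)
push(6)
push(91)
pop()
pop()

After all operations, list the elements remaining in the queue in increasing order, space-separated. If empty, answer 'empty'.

Answer: 19 61 84 91 98

Derivation:
push(13): heap contents = [13]
push(19): heap contents = [13, 19]
push(98): heap contents = [13, 19, 98]
push(84): heap contents = [13, 19, 84, 98]
push(61): heap contents = [13, 19, 61, 84, 98]
push(6): heap contents = [6, 13, 19, 61, 84, 98]
push(91): heap contents = [6, 13, 19, 61, 84, 91, 98]
pop() → 6: heap contents = [13, 19, 61, 84, 91, 98]
pop() → 13: heap contents = [19, 61, 84, 91, 98]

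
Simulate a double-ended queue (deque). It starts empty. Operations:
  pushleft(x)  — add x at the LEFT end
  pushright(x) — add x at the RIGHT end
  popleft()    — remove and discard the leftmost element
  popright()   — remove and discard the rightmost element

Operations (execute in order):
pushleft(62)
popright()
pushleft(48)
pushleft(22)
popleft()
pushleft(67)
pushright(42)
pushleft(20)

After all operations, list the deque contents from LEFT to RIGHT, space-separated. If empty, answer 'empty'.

Answer: 20 67 48 42

Derivation:
pushleft(62): [62]
popright(): []
pushleft(48): [48]
pushleft(22): [22, 48]
popleft(): [48]
pushleft(67): [67, 48]
pushright(42): [67, 48, 42]
pushleft(20): [20, 67, 48, 42]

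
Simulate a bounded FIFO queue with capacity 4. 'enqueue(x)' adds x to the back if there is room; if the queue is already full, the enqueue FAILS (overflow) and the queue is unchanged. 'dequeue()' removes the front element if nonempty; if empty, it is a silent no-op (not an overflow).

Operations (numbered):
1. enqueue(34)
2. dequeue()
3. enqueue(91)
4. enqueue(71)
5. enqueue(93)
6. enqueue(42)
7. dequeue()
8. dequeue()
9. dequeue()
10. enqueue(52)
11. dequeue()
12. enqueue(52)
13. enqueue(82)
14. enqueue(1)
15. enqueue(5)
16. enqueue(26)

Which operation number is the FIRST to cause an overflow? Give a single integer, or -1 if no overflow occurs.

Answer: 15

Derivation:
1. enqueue(34): size=1
2. dequeue(): size=0
3. enqueue(91): size=1
4. enqueue(71): size=2
5. enqueue(93): size=3
6. enqueue(42): size=4
7. dequeue(): size=3
8. dequeue(): size=2
9. dequeue(): size=1
10. enqueue(52): size=2
11. dequeue(): size=1
12. enqueue(52): size=2
13. enqueue(82): size=3
14. enqueue(1): size=4
15. enqueue(5): size=4=cap → OVERFLOW (fail)
16. enqueue(26): size=4=cap → OVERFLOW (fail)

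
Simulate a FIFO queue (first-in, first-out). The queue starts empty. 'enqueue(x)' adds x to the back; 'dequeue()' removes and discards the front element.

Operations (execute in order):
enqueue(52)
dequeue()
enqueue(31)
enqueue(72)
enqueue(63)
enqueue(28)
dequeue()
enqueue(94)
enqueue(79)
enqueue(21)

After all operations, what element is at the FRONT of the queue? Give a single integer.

Answer: 72

Derivation:
enqueue(52): queue = [52]
dequeue(): queue = []
enqueue(31): queue = [31]
enqueue(72): queue = [31, 72]
enqueue(63): queue = [31, 72, 63]
enqueue(28): queue = [31, 72, 63, 28]
dequeue(): queue = [72, 63, 28]
enqueue(94): queue = [72, 63, 28, 94]
enqueue(79): queue = [72, 63, 28, 94, 79]
enqueue(21): queue = [72, 63, 28, 94, 79, 21]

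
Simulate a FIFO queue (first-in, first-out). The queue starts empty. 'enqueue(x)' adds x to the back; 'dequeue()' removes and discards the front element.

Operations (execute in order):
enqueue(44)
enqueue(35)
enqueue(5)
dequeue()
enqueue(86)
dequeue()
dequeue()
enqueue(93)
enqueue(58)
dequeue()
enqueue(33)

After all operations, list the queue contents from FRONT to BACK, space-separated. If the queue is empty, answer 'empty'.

enqueue(44): [44]
enqueue(35): [44, 35]
enqueue(5): [44, 35, 5]
dequeue(): [35, 5]
enqueue(86): [35, 5, 86]
dequeue(): [5, 86]
dequeue(): [86]
enqueue(93): [86, 93]
enqueue(58): [86, 93, 58]
dequeue(): [93, 58]
enqueue(33): [93, 58, 33]

Answer: 93 58 33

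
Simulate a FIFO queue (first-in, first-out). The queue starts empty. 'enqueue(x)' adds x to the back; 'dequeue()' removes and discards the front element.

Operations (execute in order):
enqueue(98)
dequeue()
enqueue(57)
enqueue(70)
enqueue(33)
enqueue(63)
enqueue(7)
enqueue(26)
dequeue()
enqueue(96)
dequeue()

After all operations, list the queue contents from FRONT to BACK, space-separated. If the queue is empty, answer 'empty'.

Answer: 33 63 7 26 96

Derivation:
enqueue(98): [98]
dequeue(): []
enqueue(57): [57]
enqueue(70): [57, 70]
enqueue(33): [57, 70, 33]
enqueue(63): [57, 70, 33, 63]
enqueue(7): [57, 70, 33, 63, 7]
enqueue(26): [57, 70, 33, 63, 7, 26]
dequeue(): [70, 33, 63, 7, 26]
enqueue(96): [70, 33, 63, 7, 26, 96]
dequeue(): [33, 63, 7, 26, 96]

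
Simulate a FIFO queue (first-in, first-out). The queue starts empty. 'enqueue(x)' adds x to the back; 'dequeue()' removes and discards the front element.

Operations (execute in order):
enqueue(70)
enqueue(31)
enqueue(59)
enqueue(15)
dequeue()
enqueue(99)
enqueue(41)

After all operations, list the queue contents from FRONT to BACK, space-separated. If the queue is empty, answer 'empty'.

enqueue(70): [70]
enqueue(31): [70, 31]
enqueue(59): [70, 31, 59]
enqueue(15): [70, 31, 59, 15]
dequeue(): [31, 59, 15]
enqueue(99): [31, 59, 15, 99]
enqueue(41): [31, 59, 15, 99, 41]

Answer: 31 59 15 99 41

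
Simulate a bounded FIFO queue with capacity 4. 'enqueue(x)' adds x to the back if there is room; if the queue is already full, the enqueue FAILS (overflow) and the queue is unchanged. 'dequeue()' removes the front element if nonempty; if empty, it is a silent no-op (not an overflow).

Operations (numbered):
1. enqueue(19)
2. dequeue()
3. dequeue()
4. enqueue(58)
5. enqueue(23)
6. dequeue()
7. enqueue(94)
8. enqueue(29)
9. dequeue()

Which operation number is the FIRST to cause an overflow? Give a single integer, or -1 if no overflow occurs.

Answer: -1

Derivation:
1. enqueue(19): size=1
2. dequeue(): size=0
3. dequeue(): empty, no-op, size=0
4. enqueue(58): size=1
5. enqueue(23): size=2
6. dequeue(): size=1
7. enqueue(94): size=2
8. enqueue(29): size=3
9. dequeue(): size=2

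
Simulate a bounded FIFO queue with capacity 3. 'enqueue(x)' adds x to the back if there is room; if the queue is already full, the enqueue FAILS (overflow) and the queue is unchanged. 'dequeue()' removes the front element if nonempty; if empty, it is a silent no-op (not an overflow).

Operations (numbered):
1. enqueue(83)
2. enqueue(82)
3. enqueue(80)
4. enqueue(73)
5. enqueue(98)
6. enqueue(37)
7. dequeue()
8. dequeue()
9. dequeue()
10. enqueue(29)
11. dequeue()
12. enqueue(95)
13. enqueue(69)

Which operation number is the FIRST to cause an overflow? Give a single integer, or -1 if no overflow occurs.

1. enqueue(83): size=1
2. enqueue(82): size=2
3. enqueue(80): size=3
4. enqueue(73): size=3=cap → OVERFLOW (fail)
5. enqueue(98): size=3=cap → OVERFLOW (fail)
6. enqueue(37): size=3=cap → OVERFLOW (fail)
7. dequeue(): size=2
8. dequeue(): size=1
9. dequeue(): size=0
10. enqueue(29): size=1
11. dequeue(): size=0
12. enqueue(95): size=1
13. enqueue(69): size=2

Answer: 4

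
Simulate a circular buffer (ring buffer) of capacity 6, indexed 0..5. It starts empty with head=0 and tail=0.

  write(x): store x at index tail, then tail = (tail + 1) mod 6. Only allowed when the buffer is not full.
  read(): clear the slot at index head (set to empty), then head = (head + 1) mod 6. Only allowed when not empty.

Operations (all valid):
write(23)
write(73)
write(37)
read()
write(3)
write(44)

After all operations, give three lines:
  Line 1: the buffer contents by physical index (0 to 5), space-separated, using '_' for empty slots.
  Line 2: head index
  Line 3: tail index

Answer: _ 73 37 3 44 _
1
5

Derivation:
write(23): buf=[23 _ _ _ _ _], head=0, tail=1, size=1
write(73): buf=[23 73 _ _ _ _], head=0, tail=2, size=2
write(37): buf=[23 73 37 _ _ _], head=0, tail=3, size=3
read(): buf=[_ 73 37 _ _ _], head=1, tail=3, size=2
write(3): buf=[_ 73 37 3 _ _], head=1, tail=4, size=3
write(44): buf=[_ 73 37 3 44 _], head=1, tail=5, size=4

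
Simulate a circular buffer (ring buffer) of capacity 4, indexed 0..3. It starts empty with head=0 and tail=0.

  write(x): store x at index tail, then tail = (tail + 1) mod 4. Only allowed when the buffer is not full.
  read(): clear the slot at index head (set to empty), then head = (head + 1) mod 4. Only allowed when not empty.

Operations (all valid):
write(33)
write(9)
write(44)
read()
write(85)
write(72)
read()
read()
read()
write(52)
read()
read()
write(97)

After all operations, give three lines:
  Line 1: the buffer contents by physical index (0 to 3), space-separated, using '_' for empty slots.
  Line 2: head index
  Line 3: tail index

Answer: _ _ 97 _
2
3

Derivation:
write(33): buf=[33 _ _ _], head=0, tail=1, size=1
write(9): buf=[33 9 _ _], head=0, tail=2, size=2
write(44): buf=[33 9 44 _], head=0, tail=3, size=3
read(): buf=[_ 9 44 _], head=1, tail=3, size=2
write(85): buf=[_ 9 44 85], head=1, tail=0, size=3
write(72): buf=[72 9 44 85], head=1, tail=1, size=4
read(): buf=[72 _ 44 85], head=2, tail=1, size=3
read(): buf=[72 _ _ 85], head=3, tail=1, size=2
read(): buf=[72 _ _ _], head=0, tail=1, size=1
write(52): buf=[72 52 _ _], head=0, tail=2, size=2
read(): buf=[_ 52 _ _], head=1, tail=2, size=1
read(): buf=[_ _ _ _], head=2, tail=2, size=0
write(97): buf=[_ _ 97 _], head=2, tail=3, size=1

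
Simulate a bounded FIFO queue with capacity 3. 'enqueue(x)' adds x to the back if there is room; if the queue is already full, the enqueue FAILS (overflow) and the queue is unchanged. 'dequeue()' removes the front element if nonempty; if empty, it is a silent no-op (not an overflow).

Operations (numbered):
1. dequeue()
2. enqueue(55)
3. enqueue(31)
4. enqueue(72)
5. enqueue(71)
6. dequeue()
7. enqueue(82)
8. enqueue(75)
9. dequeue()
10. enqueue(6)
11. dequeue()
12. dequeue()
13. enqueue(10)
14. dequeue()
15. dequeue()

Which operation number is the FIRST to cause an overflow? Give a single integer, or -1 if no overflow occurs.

Answer: 5

Derivation:
1. dequeue(): empty, no-op, size=0
2. enqueue(55): size=1
3. enqueue(31): size=2
4. enqueue(72): size=3
5. enqueue(71): size=3=cap → OVERFLOW (fail)
6. dequeue(): size=2
7. enqueue(82): size=3
8. enqueue(75): size=3=cap → OVERFLOW (fail)
9. dequeue(): size=2
10. enqueue(6): size=3
11. dequeue(): size=2
12. dequeue(): size=1
13. enqueue(10): size=2
14. dequeue(): size=1
15. dequeue(): size=0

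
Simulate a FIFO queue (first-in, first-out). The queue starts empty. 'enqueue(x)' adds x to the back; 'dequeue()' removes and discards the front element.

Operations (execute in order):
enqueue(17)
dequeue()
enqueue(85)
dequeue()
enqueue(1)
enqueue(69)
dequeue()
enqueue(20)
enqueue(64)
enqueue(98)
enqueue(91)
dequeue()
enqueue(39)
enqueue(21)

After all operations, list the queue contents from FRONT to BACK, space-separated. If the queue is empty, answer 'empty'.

Answer: 20 64 98 91 39 21

Derivation:
enqueue(17): [17]
dequeue(): []
enqueue(85): [85]
dequeue(): []
enqueue(1): [1]
enqueue(69): [1, 69]
dequeue(): [69]
enqueue(20): [69, 20]
enqueue(64): [69, 20, 64]
enqueue(98): [69, 20, 64, 98]
enqueue(91): [69, 20, 64, 98, 91]
dequeue(): [20, 64, 98, 91]
enqueue(39): [20, 64, 98, 91, 39]
enqueue(21): [20, 64, 98, 91, 39, 21]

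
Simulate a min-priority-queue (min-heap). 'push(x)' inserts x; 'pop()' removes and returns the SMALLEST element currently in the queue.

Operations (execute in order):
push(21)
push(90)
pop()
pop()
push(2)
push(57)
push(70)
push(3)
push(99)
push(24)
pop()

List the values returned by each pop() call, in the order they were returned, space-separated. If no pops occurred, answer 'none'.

push(21): heap contents = [21]
push(90): heap contents = [21, 90]
pop() → 21: heap contents = [90]
pop() → 90: heap contents = []
push(2): heap contents = [2]
push(57): heap contents = [2, 57]
push(70): heap contents = [2, 57, 70]
push(3): heap contents = [2, 3, 57, 70]
push(99): heap contents = [2, 3, 57, 70, 99]
push(24): heap contents = [2, 3, 24, 57, 70, 99]
pop() → 2: heap contents = [3, 24, 57, 70, 99]

Answer: 21 90 2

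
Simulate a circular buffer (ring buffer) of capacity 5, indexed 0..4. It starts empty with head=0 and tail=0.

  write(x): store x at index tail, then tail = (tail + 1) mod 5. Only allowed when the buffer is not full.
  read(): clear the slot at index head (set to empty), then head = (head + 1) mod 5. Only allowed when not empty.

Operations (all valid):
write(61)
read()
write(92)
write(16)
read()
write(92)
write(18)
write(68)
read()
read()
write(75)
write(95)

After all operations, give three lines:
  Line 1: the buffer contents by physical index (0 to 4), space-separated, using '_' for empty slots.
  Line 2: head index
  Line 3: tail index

Answer: 68 75 95 _ 18
4
3

Derivation:
write(61): buf=[61 _ _ _ _], head=0, tail=1, size=1
read(): buf=[_ _ _ _ _], head=1, tail=1, size=0
write(92): buf=[_ 92 _ _ _], head=1, tail=2, size=1
write(16): buf=[_ 92 16 _ _], head=1, tail=3, size=2
read(): buf=[_ _ 16 _ _], head=2, tail=3, size=1
write(92): buf=[_ _ 16 92 _], head=2, tail=4, size=2
write(18): buf=[_ _ 16 92 18], head=2, tail=0, size=3
write(68): buf=[68 _ 16 92 18], head=2, tail=1, size=4
read(): buf=[68 _ _ 92 18], head=3, tail=1, size=3
read(): buf=[68 _ _ _ 18], head=4, tail=1, size=2
write(75): buf=[68 75 _ _ 18], head=4, tail=2, size=3
write(95): buf=[68 75 95 _ 18], head=4, tail=3, size=4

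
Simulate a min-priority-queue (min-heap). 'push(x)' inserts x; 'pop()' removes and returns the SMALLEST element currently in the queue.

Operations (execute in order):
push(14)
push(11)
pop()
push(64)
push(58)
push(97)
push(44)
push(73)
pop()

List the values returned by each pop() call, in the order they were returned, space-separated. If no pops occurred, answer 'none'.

Answer: 11 14

Derivation:
push(14): heap contents = [14]
push(11): heap contents = [11, 14]
pop() → 11: heap contents = [14]
push(64): heap contents = [14, 64]
push(58): heap contents = [14, 58, 64]
push(97): heap contents = [14, 58, 64, 97]
push(44): heap contents = [14, 44, 58, 64, 97]
push(73): heap contents = [14, 44, 58, 64, 73, 97]
pop() → 14: heap contents = [44, 58, 64, 73, 97]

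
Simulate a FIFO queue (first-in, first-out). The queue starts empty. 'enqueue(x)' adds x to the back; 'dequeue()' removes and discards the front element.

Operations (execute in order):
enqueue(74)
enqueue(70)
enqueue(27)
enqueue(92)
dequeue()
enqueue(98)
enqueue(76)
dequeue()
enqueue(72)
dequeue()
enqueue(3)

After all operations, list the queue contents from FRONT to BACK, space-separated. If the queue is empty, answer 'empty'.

Answer: 92 98 76 72 3

Derivation:
enqueue(74): [74]
enqueue(70): [74, 70]
enqueue(27): [74, 70, 27]
enqueue(92): [74, 70, 27, 92]
dequeue(): [70, 27, 92]
enqueue(98): [70, 27, 92, 98]
enqueue(76): [70, 27, 92, 98, 76]
dequeue(): [27, 92, 98, 76]
enqueue(72): [27, 92, 98, 76, 72]
dequeue(): [92, 98, 76, 72]
enqueue(3): [92, 98, 76, 72, 3]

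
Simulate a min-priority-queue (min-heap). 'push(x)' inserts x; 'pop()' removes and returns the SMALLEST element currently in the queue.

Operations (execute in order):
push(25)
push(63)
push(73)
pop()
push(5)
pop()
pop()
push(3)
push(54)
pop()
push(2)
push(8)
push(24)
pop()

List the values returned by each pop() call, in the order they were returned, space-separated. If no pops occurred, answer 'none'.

Answer: 25 5 63 3 2

Derivation:
push(25): heap contents = [25]
push(63): heap contents = [25, 63]
push(73): heap contents = [25, 63, 73]
pop() → 25: heap contents = [63, 73]
push(5): heap contents = [5, 63, 73]
pop() → 5: heap contents = [63, 73]
pop() → 63: heap contents = [73]
push(3): heap contents = [3, 73]
push(54): heap contents = [3, 54, 73]
pop() → 3: heap contents = [54, 73]
push(2): heap contents = [2, 54, 73]
push(8): heap contents = [2, 8, 54, 73]
push(24): heap contents = [2, 8, 24, 54, 73]
pop() → 2: heap contents = [8, 24, 54, 73]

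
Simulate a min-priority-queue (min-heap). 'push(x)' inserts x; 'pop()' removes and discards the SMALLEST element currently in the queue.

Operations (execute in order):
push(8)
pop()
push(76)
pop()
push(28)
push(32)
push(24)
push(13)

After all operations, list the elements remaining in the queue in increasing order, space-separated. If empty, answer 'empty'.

push(8): heap contents = [8]
pop() → 8: heap contents = []
push(76): heap contents = [76]
pop() → 76: heap contents = []
push(28): heap contents = [28]
push(32): heap contents = [28, 32]
push(24): heap contents = [24, 28, 32]
push(13): heap contents = [13, 24, 28, 32]

Answer: 13 24 28 32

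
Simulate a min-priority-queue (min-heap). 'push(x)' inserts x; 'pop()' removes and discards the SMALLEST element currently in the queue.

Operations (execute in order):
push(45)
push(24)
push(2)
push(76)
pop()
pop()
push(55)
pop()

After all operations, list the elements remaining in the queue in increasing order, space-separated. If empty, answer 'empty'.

Answer: 55 76

Derivation:
push(45): heap contents = [45]
push(24): heap contents = [24, 45]
push(2): heap contents = [2, 24, 45]
push(76): heap contents = [2, 24, 45, 76]
pop() → 2: heap contents = [24, 45, 76]
pop() → 24: heap contents = [45, 76]
push(55): heap contents = [45, 55, 76]
pop() → 45: heap contents = [55, 76]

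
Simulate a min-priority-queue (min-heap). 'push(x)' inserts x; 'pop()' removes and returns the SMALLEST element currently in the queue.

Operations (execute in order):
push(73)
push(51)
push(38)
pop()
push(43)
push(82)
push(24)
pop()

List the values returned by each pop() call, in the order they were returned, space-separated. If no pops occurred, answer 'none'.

Answer: 38 24

Derivation:
push(73): heap contents = [73]
push(51): heap contents = [51, 73]
push(38): heap contents = [38, 51, 73]
pop() → 38: heap contents = [51, 73]
push(43): heap contents = [43, 51, 73]
push(82): heap contents = [43, 51, 73, 82]
push(24): heap contents = [24, 43, 51, 73, 82]
pop() → 24: heap contents = [43, 51, 73, 82]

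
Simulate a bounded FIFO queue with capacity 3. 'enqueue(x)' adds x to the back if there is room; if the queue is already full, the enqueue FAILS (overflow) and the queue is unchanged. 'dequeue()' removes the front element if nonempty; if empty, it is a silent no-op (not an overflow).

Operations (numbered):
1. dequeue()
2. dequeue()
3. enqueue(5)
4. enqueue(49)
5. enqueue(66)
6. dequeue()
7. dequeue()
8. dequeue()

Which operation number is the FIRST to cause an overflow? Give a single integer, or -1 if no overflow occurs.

1. dequeue(): empty, no-op, size=0
2. dequeue(): empty, no-op, size=0
3. enqueue(5): size=1
4. enqueue(49): size=2
5. enqueue(66): size=3
6. dequeue(): size=2
7. dequeue(): size=1
8. dequeue(): size=0

Answer: -1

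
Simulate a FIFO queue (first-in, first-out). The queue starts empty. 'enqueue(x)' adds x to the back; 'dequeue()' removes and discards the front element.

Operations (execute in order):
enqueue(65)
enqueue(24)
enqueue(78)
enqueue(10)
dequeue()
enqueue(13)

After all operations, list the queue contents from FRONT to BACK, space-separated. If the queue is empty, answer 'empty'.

Answer: 24 78 10 13

Derivation:
enqueue(65): [65]
enqueue(24): [65, 24]
enqueue(78): [65, 24, 78]
enqueue(10): [65, 24, 78, 10]
dequeue(): [24, 78, 10]
enqueue(13): [24, 78, 10, 13]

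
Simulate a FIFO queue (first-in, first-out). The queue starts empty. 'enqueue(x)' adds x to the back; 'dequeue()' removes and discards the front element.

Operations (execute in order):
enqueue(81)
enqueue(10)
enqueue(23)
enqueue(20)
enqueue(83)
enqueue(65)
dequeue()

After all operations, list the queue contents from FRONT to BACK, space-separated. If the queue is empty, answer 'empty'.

enqueue(81): [81]
enqueue(10): [81, 10]
enqueue(23): [81, 10, 23]
enqueue(20): [81, 10, 23, 20]
enqueue(83): [81, 10, 23, 20, 83]
enqueue(65): [81, 10, 23, 20, 83, 65]
dequeue(): [10, 23, 20, 83, 65]

Answer: 10 23 20 83 65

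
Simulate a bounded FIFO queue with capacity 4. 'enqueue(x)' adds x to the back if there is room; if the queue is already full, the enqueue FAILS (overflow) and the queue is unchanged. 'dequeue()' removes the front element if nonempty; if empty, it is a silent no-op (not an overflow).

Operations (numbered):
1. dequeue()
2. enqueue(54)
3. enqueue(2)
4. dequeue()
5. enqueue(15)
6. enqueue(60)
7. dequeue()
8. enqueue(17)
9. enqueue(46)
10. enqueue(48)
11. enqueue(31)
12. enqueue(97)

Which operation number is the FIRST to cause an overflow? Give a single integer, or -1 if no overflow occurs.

1. dequeue(): empty, no-op, size=0
2. enqueue(54): size=1
3. enqueue(2): size=2
4. dequeue(): size=1
5. enqueue(15): size=2
6. enqueue(60): size=3
7. dequeue(): size=2
8. enqueue(17): size=3
9. enqueue(46): size=4
10. enqueue(48): size=4=cap → OVERFLOW (fail)
11. enqueue(31): size=4=cap → OVERFLOW (fail)
12. enqueue(97): size=4=cap → OVERFLOW (fail)

Answer: 10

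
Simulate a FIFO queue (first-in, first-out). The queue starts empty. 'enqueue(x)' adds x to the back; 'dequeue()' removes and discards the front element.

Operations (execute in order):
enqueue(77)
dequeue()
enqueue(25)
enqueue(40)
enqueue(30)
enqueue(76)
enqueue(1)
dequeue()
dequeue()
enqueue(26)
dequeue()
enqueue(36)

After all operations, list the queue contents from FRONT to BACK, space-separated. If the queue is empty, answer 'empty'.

Answer: 76 1 26 36

Derivation:
enqueue(77): [77]
dequeue(): []
enqueue(25): [25]
enqueue(40): [25, 40]
enqueue(30): [25, 40, 30]
enqueue(76): [25, 40, 30, 76]
enqueue(1): [25, 40, 30, 76, 1]
dequeue(): [40, 30, 76, 1]
dequeue(): [30, 76, 1]
enqueue(26): [30, 76, 1, 26]
dequeue(): [76, 1, 26]
enqueue(36): [76, 1, 26, 36]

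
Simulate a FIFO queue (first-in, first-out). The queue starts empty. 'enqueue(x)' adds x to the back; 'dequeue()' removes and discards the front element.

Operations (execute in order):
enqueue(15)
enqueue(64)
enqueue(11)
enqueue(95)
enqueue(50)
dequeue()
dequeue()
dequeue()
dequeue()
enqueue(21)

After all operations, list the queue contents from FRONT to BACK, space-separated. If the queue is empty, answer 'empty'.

enqueue(15): [15]
enqueue(64): [15, 64]
enqueue(11): [15, 64, 11]
enqueue(95): [15, 64, 11, 95]
enqueue(50): [15, 64, 11, 95, 50]
dequeue(): [64, 11, 95, 50]
dequeue(): [11, 95, 50]
dequeue(): [95, 50]
dequeue(): [50]
enqueue(21): [50, 21]

Answer: 50 21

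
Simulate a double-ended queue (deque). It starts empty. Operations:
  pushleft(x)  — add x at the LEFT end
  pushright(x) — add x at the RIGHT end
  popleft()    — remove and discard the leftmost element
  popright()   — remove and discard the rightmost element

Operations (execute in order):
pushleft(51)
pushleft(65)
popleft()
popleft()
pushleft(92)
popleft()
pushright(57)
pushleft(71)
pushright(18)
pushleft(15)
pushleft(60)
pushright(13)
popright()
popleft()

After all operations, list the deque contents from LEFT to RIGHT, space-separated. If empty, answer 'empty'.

Answer: 15 71 57 18

Derivation:
pushleft(51): [51]
pushleft(65): [65, 51]
popleft(): [51]
popleft(): []
pushleft(92): [92]
popleft(): []
pushright(57): [57]
pushleft(71): [71, 57]
pushright(18): [71, 57, 18]
pushleft(15): [15, 71, 57, 18]
pushleft(60): [60, 15, 71, 57, 18]
pushright(13): [60, 15, 71, 57, 18, 13]
popright(): [60, 15, 71, 57, 18]
popleft(): [15, 71, 57, 18]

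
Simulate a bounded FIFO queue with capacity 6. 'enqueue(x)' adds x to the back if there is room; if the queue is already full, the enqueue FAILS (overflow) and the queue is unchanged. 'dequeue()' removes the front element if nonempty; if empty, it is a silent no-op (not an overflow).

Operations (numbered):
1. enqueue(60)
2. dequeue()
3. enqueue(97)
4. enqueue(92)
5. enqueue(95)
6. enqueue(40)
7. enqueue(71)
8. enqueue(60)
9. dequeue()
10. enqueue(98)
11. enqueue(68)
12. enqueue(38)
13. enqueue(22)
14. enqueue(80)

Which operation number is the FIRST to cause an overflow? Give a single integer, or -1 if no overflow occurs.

1. enqueue(60): size=1
2. dequeue(): size=0
3. enqueue(97): size=1
4. enqueue(92): size=2
5. enqueue(95): size=3
6. enqueue(40): size=4
7. enqueue(71): size=5
8. enqueue(60): size=6
9. dequeue(): size=5
10. enqueue(98): size=6
11. enqueue(68): size=6=cap → OVERFLOW (fail)
12. enqueue(38): size=6=cap → OVERFLOW (fail)
13. enqueue(22): size=6=cap → OVERFLOW (fail)
14. enqueue(80): size=6=cap → OVERFLOW (fail)

Answer: 11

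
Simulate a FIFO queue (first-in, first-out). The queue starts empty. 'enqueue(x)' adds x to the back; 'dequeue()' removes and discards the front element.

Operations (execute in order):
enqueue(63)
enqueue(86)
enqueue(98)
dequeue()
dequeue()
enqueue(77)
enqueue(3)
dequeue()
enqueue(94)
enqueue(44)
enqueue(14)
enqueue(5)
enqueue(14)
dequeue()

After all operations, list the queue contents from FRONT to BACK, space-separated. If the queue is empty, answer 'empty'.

enqueue(63): [63]
enqueue(86): [63, 86]
enqueue(98): [63, 86, 98]
dequeue(): [86, 98]
dequeue(): [98]
enqueue(77): [98, 77]
enqueue(3): [98, 77, 3]
dequeue(): [77, 3]
enqueue(94): [77, 3, 94]
enqueue(44): [77, 3, 94, 44]
enqueue(14): [77, 3, 94, 44, 14]
enqueue(5): [77, 3, 94, 44, 14, 5]
enqueue(14): [77, 3, 94, 44, 14, 5, 14]
dequeue(): [3, 94, 44, 14, 5, 14]

Answer: 3 94 44 14 5 14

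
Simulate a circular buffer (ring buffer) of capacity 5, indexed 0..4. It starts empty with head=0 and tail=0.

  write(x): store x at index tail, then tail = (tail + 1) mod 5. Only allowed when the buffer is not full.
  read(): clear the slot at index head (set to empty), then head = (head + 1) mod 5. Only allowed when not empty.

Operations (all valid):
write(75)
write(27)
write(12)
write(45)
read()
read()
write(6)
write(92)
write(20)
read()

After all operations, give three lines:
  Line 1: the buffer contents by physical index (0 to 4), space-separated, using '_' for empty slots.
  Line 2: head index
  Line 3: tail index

write(75): buf=[75 _ _ _ _], head=0, tail=1, size=1
write(27): buf=[75 27 _ _ _], head=0, tail=2, size=2
write(12): buf=[75 27 12 _ _], head=0, tail=3, size=3
write(45): buf=[75 27 12 45 _], head=0, tail=4, size=4
read(): buf=[_ 27 12 45 _], head=1, tail=4, size=3
read(): buf=[_ _ 12 45 _], head=2, tail=4, size=2
write(6): buf=[_ _ 12 45 6], head=2, tail=0, size=3
write(92): buf=[92 _ 12 45 6], head=2, tail=1, size=4
write(20): buf=[92 20 12 45 6], head=2, tail=2, size=5
read(): buf=[92 20 _ 45 6], head=3, tail=2, size=4

Answer: 92 20 _ 45 6
3
2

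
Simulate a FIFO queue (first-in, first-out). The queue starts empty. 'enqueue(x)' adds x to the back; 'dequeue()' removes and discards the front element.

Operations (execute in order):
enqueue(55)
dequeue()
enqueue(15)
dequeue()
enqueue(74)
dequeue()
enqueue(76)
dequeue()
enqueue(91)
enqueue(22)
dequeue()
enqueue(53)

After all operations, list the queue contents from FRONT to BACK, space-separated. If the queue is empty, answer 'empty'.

enqueue(55): [55]
dequeue(): []
enqueue(15): [15]
dequeue(): []
enqueue(74): [74]
dequeue(): []
enqueue(76): [76]
dequeue(): []
enqueue(91): [91]
enqueue(22): [91, 22]
dequeue(): [22]
enqueue(53): [22, 53]

Answer: 22 53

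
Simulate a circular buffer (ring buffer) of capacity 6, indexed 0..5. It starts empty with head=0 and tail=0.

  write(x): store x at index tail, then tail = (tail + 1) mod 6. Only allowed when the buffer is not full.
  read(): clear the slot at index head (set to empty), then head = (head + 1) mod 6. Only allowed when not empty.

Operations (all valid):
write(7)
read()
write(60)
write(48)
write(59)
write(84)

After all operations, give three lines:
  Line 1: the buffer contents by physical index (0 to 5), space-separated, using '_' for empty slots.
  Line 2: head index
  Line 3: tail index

Answer: _ 60 48 59 84 _
1
5

Derivation:
write(7): buf=[7 _ _ _ _ _], head=0, tail=1, size=1
read(): buf=[_ _ _ _ _ _], head=1, tail=1, size=0
write(60): buf=[_ 60 _ _ _ _], head=1, tail=2, size=1
write(48): buf=[_ 60 48 _ _ _], head=1, tail=3, size=2
write(59): buf=[_ 60 48 59 _ _], head=1, tail=4, size=3
write(84): buf=[_ 60 48 59 84 _], head=1, tail=5, size=4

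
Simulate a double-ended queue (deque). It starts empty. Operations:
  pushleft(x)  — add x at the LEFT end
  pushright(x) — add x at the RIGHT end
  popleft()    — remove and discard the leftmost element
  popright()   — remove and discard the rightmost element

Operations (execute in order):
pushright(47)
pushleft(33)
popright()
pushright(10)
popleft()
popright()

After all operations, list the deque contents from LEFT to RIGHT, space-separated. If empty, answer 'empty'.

pushright(47): [47]
pushleft(33): [33, 47]
popright(): [33]
pushright(10): [33, 10]
popleft(): [10]
popright(): []

Answer: empty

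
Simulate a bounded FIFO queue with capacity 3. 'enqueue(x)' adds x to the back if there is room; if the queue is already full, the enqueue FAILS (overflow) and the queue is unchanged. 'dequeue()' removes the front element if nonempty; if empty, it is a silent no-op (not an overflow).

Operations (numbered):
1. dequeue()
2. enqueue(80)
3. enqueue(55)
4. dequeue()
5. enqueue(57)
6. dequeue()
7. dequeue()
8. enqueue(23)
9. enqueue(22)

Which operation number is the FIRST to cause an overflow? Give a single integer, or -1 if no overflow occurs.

Answer: -1

Derivation:
1. dequeue(): empty, no-op, size=0
2. enqueue(80): size=1
3. enqueue(55): size=2
4. dequeue(): size=1
5. enqueue(57): size=2
6. dequeue(): size=1
7. dequeue(): size=0
8. enqueue(23): size=1
9. enqueue(22): size=2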